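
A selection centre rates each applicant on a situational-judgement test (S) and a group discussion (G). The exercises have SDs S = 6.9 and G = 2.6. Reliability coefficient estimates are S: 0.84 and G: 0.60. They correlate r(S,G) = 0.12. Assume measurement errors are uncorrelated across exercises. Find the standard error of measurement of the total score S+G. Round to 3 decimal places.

3.213

Var(total) = 54.37 + 4.3056 = 58.6756.
True-score variance = 44.0484 + 4.3056 = 48.354, so reliability = 0.8241.
Error variance = 58.6756 − 48.354 = 10.3216; SEM = √10.3216 = 3.213.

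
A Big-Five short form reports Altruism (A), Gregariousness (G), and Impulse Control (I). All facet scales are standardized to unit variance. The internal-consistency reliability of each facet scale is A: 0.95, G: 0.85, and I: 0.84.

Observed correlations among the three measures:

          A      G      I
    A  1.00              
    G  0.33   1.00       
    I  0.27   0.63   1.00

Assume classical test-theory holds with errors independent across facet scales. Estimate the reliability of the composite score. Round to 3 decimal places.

0.934

Var(A+G+I) = 3 + 2·[0.33 + 0.27 + 0.63] = 3 + 2.46 = 5.46.
Under uncorrelated errors the observed covariances equal the true-score covariances, so only the own-variance terms attenuate.
True-score variance = [0.95 + 0.85 + 0.84] + 2.46 = 2.64 + 2.46 = 5.1.
Reliability = 5.1 / 5.46 = 0.934.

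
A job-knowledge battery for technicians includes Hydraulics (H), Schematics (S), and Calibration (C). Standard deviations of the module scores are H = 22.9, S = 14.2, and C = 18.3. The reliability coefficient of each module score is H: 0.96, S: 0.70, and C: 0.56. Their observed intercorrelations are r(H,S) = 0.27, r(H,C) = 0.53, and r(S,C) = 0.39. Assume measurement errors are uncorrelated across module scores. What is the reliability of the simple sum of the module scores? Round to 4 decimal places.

0.8785

Var(H+S+C) = 22.9² + 14.2² + 18.3² + 2·[22.9·14.2·0.27 + 22.9·18.3·0.53 + 14.2·18.3·0.39] = 1060.94 + 822.502 = 1883.44.
Under uncorrelated errors the observed covariances equal the true-score covariances, so only the own-variance terms attenuate.
True-score variance = [22.9²·0.96 + 14.2²·0.70 + 18.3²·0.56] + 822.502 = 832.12 + 822.502 = 1654.62.
Reliability = 1654.62 / 1883.44 = 0.8785.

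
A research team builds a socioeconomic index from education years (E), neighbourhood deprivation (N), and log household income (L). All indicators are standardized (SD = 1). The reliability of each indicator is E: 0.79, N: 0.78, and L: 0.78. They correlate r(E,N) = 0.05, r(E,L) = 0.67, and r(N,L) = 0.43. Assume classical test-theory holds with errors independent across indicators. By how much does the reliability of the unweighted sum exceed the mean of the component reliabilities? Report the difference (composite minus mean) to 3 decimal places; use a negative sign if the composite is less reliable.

0.094

Var(sum) = 3 + 2.3 = 5.3; true-score variance = 2.35 + 2.3 = 4.65; composite reliability = 0.8774.
Mean component reliability = 0.7833.
Difference = 0.8774 − 0.7833 = 0.094.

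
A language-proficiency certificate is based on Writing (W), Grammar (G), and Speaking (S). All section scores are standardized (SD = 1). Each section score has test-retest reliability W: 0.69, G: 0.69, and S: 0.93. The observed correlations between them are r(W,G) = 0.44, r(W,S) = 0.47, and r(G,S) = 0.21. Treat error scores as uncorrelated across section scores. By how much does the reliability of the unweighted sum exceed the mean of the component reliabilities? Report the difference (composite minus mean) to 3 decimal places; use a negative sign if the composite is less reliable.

Var(sum) = 3 + 2.24 = 5.24; true-score variance = 2.31 + 2.24 = 4.55; composite reliability = 0.8683.
Mean component reliability = 0.7700.
Difference = 0.8683 − 0.7700 = 0.098.

0.098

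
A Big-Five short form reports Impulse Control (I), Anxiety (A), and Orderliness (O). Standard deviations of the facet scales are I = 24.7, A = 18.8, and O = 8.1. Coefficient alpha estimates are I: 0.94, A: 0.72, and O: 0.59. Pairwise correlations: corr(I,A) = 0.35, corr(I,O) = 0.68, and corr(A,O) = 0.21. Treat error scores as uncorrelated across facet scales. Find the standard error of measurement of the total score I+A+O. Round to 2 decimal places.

12.75

Var(total) = 1029.14 + 661.105 = 1690.24.
True-score variance = 866.671 + 661.105 = 1527.78, so reliability = 0.9039.
Error variance = 1690.24 − 1527.78 = 162.469; SEM = √162.469 = 12.75.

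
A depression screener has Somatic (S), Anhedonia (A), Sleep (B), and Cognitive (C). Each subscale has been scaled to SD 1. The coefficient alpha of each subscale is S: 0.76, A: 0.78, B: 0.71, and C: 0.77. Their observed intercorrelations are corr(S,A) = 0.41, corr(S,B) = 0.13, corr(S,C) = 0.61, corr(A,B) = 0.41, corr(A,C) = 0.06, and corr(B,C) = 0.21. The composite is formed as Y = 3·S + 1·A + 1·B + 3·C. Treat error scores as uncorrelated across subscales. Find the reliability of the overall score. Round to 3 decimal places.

Var(Y) = 3² + 1 + 1 + 3² + 2·[3·0.41 + 3·0.13 + 9·0.61 + 0.41 + 3·0.06 + 3·0.21] = 20 + 16.66 = 36.66.
Under uncorrelated errors the observed covariances equal the true-score covariances, so only the own-variance terms attenuate.
True-score variance = [3²·0.76 + 0.78 + 0.71 + 3²·0.77] + 16.66 = 15.26 + 16.66 = 31.92.
Reliability = 31.92 / 36.66 = 0.871.

0.871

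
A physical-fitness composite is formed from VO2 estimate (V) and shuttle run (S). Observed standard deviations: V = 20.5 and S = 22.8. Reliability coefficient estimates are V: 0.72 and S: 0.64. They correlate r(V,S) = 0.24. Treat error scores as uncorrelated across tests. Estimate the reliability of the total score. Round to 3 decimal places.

Var(V+S) = 20.5² + 22.8² + 2·[20.5·22.8·0.24] = 940.09 + 224.352 = 1164.44.
Because errors are independent across components, Cov(Tᵢ,Tⱼ) = Cov(Xᵢ,Xⱼ); the off-diagonal part of the true-score variance is the same as above.
True-score variance = [20.5²·0.72 + 22.8²·0.64] + 224.352 = 635.278 + 224.352 = 859.63.
Reliability = 859.63 / 1164.44 = 0.738.

0.738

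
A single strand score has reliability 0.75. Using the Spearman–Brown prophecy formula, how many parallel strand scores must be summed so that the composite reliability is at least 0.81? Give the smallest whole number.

k ≥ ρ*(1−ρ₁)/(ρ₁(1−ρ*)) = 0.81·0.25 / (0.75·0.19) = 1.421.
Smallest integer k = 2.

2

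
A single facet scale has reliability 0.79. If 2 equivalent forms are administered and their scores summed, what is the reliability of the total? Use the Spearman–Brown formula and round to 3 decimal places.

ρ_k = kρ / (1 + (k−1)ρ) = 2·0.79 / (1 + 1·0.79) = 1.580 / 1.790 = 0.883.

0.883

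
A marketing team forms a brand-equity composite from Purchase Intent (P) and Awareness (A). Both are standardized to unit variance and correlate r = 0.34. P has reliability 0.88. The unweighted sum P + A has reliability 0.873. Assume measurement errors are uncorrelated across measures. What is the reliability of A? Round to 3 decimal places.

Var(P+A) = 2 + 2·0.34 = 2.680.
True-score variance = ρ_P + ρ_A + 2·0.34, so 0.873 = (0.88 + ρ_A + 0.68) / 2.680.
ρ_A = 0.873·2.680 − 0.88 − 0.68 = 0.780.

0.780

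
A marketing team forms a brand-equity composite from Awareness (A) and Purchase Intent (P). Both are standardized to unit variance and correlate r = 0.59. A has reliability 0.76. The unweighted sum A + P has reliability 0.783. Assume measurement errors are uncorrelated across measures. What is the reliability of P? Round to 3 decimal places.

Var(A+P) = 2 + 2·0.59 = 3.180.
True-score variance = ρ_A + ρ_P + 2·0.59, so 0.783 = (0.76 + ρ_P + 1.18) / 3.180.
ρ_P = 0.783·3.180 − 0.76 − 1.18 = 0.550.

0.550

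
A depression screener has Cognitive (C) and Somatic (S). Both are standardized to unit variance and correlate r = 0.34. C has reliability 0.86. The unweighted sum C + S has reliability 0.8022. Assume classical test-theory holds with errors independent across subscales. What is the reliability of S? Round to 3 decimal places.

0.610

Var(C+S) = 2 + 2·0.34 = 2.680.
True-score variance = ρ_C + ρ_S + 2·0.34, so 0.8022 = (0.86 + ρ_S + 0.68) / 2.680.
ρ_S = 0.8022·2.680 − 0.86 − 0.68 = 0.610.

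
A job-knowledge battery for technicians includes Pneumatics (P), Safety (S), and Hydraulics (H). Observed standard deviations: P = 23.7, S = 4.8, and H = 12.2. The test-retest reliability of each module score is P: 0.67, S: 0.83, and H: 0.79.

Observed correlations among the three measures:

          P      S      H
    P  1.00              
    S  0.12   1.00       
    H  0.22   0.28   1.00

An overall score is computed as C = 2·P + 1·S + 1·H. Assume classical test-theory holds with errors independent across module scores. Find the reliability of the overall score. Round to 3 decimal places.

0.719

Var(C) = 2²·23.7² + 4.8² + 12.2² + 2·[2·23.7·4.8·0.12 + 2·23.7·12.2·0.22 + 4.8·12.2·0.28] = 2418.64 + 341.842 = 2760.48.
Because errors are independent across components, Cov(Tᵢ,Tⱼ) = Cov(Xᵢ,Xⱼ); the off-diagonal part of the true-score variance is the same as above.
True-score variance = [2²·23.7²·0.67 + 4.8²·0.83 + 12.2²·0.79] + 341.842 = 1642.04 + 341.842 = 1983.88.
Reliability = 1983.88 / 2760.48 = 0.719.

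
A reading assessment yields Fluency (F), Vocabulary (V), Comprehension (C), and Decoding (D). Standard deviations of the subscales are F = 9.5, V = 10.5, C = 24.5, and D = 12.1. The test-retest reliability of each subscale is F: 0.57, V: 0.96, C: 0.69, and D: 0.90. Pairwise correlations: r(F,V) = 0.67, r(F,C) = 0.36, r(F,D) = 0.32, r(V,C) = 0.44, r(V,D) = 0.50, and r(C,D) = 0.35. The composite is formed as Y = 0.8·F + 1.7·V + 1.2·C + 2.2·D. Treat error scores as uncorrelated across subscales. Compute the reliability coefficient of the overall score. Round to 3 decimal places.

Var(Y) = 0.8²·9.5² + 1.7²·10.5² + 1.2²·24.5² + 2.2²·12.1² + 2·[1.36·9.5·10.5·0.67 + 0.96·9.5·24.5·0.36 + 1.76·9.5·12.1·0.32 + 2.04·10.5·24.5·0.44 + 3.74·10.5·12.1·0.50 + 2.64·24.5·12.1·0.35] = 1949.37 + 1956.96 = 3906.33.
Because errors are independent across components, Cov(Tᵢ,Tⱼ) = Cov(Xᵢ,Xⱼ); the off-diagonal part of the true-score variance is the same as above.
True-score variance = [0.8²·9.5²·0.57 + 1.7²·10.5²·0.96 + 1.2²·24.5²·0.69 + 2.2²·12.1²·0.90] + 1956.96 = 1572.97 + 1956.96 = 3529.93.
Reliability = 3529.93 / 3906.33 = 0.904.

0.904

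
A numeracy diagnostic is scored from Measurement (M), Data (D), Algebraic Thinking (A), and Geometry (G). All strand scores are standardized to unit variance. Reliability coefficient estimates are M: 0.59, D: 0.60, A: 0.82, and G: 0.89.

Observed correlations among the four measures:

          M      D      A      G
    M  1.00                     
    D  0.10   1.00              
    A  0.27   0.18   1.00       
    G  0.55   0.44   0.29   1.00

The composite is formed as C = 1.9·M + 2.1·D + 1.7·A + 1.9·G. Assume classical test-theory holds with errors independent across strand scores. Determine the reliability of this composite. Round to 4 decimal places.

Var(C) = 1.9² + 2.1² + 1.7² + 1.9² + 2·[3.99·0.10 + 3.23·0.27 + 3.61·0.55 + 3.57·0.18 + 3.99·0.44 + 3.23·0.29] = 14.52 + 13.183 = 27.703.
Because errors are independent across components, Cov(Tᵢ,Tⱼ) = Cov(Xᵢ,Xⱼ); the off-diagonal part of the true-score variance is the same as above.
True-score variance = [1.9²·0.59 + 2.1²·0.60 + 1.7²·0.82 + 1.9²·0.89] + 13.183 = 10.3586 + 13.183 = 23.5416.
Reliability = 23.5416 / 27.703 = 0.8498.

0.8498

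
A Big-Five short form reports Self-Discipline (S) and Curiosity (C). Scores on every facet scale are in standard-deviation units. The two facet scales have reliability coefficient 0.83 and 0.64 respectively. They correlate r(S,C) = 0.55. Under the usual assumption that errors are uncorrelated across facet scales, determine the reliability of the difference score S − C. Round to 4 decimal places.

Var(S−C) = 1 + 1 − 2·0.55 = 2 − 1.1 = 0.9.
Because errors are independent across components, Cov(Tᵢ,Tⱼ) = Cov(Xᵢ,Xⱼ); the off-diagonal part of the true-score variance is the same as above.
True-score variance = [0.83 + 0.64] − 1.1 = 1.47 − 1.1 = 0.37.
Reliability = 0.37 / 0.9 = 0.4111.

0.4111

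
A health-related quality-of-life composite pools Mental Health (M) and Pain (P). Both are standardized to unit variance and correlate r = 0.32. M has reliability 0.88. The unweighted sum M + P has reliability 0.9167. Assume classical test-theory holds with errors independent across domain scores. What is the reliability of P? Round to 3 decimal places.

0.900

Var(M+P) = 2 + 2·0.32 = 2.640.
True-score variance = ρ_M + ρ_P + 2·0.32, so 0.9167 = (0.88 + ρ_P + 0.64) / 2.640.
ρ_P = 0.9167·2.640 − 0.88 − 0.64 = 0.900.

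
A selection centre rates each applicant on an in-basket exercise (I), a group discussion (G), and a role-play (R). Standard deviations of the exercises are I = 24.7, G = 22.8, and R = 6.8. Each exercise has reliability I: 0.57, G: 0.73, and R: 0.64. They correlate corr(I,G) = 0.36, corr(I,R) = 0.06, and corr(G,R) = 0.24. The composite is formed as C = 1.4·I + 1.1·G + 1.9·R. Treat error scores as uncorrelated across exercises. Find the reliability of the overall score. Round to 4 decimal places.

0.7366

Var(C) = 1.4²·24.7² + 1.1²·22.8² + 1.9²·6.8² + 2·[1.54·24.7·22.8·0.36 + 2.66·24.7·6.8·0.06 + 2.09·22.8·6.8·0.24] = 1991.71 + 833.581 = 2825.29.
With uncorrelated errors the cross-covariances are all true-score covariance, so they carry over unchanged; only the diagonal terms shrink to ρᵢσᵢ².
True-score variance = [1.4²·24.7²·0.57 + 1.1²·22.8²·0.73 + 1.9²·6.8²·0.64] + 833.581 = 1247.6 + 833.581 = 2081.18.
Reliability = 2081.18 / 2825.29 = 0.7366.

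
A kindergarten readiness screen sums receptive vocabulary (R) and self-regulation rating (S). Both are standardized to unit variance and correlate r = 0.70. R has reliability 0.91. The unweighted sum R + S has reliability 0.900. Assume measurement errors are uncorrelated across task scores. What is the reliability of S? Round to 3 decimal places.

Var(R+S) = 2 + 2·0.70 = 3.400.
True-score variance = ρ_R + ρ_S + 2·0.70, so 0.900 = (0.91 + ρ_S + 1.40) / 3.400.
ρ_S = 0.900·3.400 − 0.91 − 1.40 = 0.750.

0.750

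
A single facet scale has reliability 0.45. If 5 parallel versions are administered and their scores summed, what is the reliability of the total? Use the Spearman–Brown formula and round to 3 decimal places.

0.804

ρ_k = kρ / (1 + (k−1)ρ) = 5·0.45 / (1 + 4·0.45) = 2.250 / 2.800 = 0.804.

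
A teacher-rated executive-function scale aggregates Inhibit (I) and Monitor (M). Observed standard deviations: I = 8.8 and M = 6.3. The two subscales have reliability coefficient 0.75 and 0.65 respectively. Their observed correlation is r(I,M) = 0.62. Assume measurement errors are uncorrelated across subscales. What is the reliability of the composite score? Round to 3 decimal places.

Var(I+M) = 8.8² + 6.3² + 2·[8.8·6.3·0.62] = 117.13 + 68.7456 = 185.876.
Because errors are independent across components, Cov(Tᵢ,Tⱼ) = Cov(Xᵢ,Xⱼ); the off-diagonal part of the true-score variance is the same as above.
True-score variance = [8.8²·0.75 + 6.3²·0.65] + 68.7456 = 83.8785 + 68.7456 = 152.624.
Reliability = 152.624 / 185.876 = 0.821.

0.821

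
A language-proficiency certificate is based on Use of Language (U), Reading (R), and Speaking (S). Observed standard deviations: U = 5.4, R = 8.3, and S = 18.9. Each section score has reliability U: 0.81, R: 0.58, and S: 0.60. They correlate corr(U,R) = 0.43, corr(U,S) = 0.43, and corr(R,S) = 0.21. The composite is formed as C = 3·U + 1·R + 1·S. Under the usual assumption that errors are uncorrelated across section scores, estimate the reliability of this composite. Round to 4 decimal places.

Var(C) = 3²·5.4² + 8.3² + 18.9² + 2·[3·5.4·8.3·0.43 + 3·5.4·18.9·0.43 + 8.3·18.9·0.21] = 688.54 + 444.836 = 1133.38.
With uncorrelated errors the cross-covariances are all true-score covariance, so they carry over unchanged; only the diagonal terms shrink to ρᵢσᵢ².
True-score variance = [3²·5.4²·0.81 + 8.3²·0.58 + 18.9²·0.60] + 444.836 = 466.859 + 444.836 = 911.694.
Reliability = 911.694 / 1133.38 = 0.8044.

0.8044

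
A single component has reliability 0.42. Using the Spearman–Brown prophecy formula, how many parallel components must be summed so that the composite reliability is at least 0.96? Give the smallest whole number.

34

k ≥ ρ*(1−ρ₁)/(ρ₁(1−ρ*)) = 0.96·0.58 / (0.42·0.04) = 33.143.
Smallest integer k = 34.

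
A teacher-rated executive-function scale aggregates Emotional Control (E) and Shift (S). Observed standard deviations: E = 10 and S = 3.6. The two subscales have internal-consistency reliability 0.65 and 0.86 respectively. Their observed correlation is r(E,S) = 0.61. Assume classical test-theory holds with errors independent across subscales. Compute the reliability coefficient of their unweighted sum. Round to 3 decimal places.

Var(E+S) = 10² + 3.6² + 2·[10·3.6·0.61] = 112.96 + 43.92 = 156.88.
With uncorrelated errors the cross-covariances are all true-score covariance, so they carry over unchanged; only the diagonal terms shrink to ρᵢσᵢ².
True-score variance = [10²·0.65 + 3.6²·0.86] + 43.92 = 76.1456 + 43.92 = 120.066.
Reliability = 120.066 / 156.88 = 0.765.

0.765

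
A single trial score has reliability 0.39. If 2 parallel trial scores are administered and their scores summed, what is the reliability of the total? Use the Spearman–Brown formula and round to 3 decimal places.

0.561

ρ_k = kρ / (1 + (k−1)ρ) = 2·0.39 / (1 + 1·0.39) = 0.780 / 1.390 = 0.561.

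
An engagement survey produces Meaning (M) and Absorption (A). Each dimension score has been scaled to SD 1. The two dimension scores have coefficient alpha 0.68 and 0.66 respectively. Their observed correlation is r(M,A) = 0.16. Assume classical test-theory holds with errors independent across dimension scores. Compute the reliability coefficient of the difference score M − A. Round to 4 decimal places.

Var(M−A) = 1 + 1 − 2·0.16 = 2 − 0.32 = 1.68.
Under uncorrelated errors the observed covariances equal the true-score covariances, so only the own-variance terms attenuate.
True-score variance = [0.68 + 0.66] − 0.32 = 1.34 − 0.32 = 1.02.
Reliability = 1.02 / 1.68 = 0.6071.

0.6071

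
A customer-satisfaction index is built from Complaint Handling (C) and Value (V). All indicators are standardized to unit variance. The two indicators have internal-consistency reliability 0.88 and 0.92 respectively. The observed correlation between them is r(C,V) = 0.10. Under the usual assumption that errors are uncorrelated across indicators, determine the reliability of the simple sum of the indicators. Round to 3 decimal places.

0.909

Var(C+V) = 2 + 2·[0.10] = 2 + 0.2 = 2.2.
With uncorrelated errors the cross-covariances are all true-score covariance, so they carry over unchanged; only the diagonal terms shrink to ρᵢσᵢ².
True-score variance = [0.88 + 0.92] + 0.2 = 1.8 + 0.2 = 2.
Reliability = 2 / 2.2 = 0.909.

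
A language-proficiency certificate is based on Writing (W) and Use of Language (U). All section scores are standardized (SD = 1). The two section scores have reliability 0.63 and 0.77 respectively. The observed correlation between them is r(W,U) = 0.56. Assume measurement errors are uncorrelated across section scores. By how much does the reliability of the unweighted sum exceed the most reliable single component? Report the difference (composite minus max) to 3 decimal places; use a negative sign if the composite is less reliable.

0.038

Var(sum) = 2 + 1.12 = 3.12; true-score variance = 1.4 + 1.12 = 2.52; composite reliability = 0.8077.
Max component reliability = 0.7700.
Difference = 0.8077 − 0.7700 = 0.038.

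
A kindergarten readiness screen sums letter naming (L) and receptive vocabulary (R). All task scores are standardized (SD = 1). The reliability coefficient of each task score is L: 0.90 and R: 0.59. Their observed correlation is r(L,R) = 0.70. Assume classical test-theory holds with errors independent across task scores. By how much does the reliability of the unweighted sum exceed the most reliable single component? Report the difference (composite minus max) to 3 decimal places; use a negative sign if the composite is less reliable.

Var(sum) = 2 + 1.4 = 3.4; true-score variance = 1.49 + 1.4 = 2.89; composite reliability = 0.8500.
Max component reliability = 0.9000.
Difference = 0.8500 − 0.9000 = -0.050.

-0.050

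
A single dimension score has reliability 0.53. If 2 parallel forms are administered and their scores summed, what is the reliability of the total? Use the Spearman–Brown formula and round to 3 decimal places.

ρ_k = kρ / (1 + (k−1)ρ) = 2·0.53 / (1 + 1·0.53) = 1.060 / 1.530 = 0.693.

0.693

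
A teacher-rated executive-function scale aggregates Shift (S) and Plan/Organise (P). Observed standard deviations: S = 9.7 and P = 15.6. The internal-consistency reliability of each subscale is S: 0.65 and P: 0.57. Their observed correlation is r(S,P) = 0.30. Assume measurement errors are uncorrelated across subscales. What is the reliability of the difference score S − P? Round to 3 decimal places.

0.442

Var(S−P) = 9.7² + 15.6² − 2·9.7·15.6·0.30 = 337.45 − 90.792 = 246.658.
With uncorrelated errors the cross-covariances are all true-score covariance, so they carry over unchanged; only the diagonal terms shrink to ρᵢσᵢ².
True-score variance = [9.7²·0.65 + 15.6²·0.57] − 90.792 = 199.874 − 90.792 = 109.082.
Reliability = 109.082 / 246.658 = 0.442.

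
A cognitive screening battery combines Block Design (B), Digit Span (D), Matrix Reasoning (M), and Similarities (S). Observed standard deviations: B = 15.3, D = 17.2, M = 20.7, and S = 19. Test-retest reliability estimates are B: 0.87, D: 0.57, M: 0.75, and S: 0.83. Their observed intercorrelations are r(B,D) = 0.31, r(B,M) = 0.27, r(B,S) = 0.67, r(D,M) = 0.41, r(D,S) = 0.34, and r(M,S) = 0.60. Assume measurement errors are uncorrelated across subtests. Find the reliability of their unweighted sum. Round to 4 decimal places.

Var(B+D+M+S) = 15.3² + 17.2² + 20.7² + 19² + 2·[15.3·17.2·0.31 + 15.3·20.7·0.27 + 15.3·19·0.67 + 17.2·20.7·0.41 + 17.2·19·0.34 + 20.7·19·0.60] = 1319.42 + 1709.86 = 3029.28.
Because errors are independent across components, Cov(Tᵢ,Tⱼ) = Cov(Xᵢ,Xⱼ); the off-diagonal part of the true-score variance is the same as above.
True-score variance = [15.3²·0.87 + 17.2²·0.57 + 20.7²·0.75 + 19²·0.83] + 1709.86 = 993.285 + 1709.86 = 2703.14.
Reliability = 2703.14 / 3029.28 = 0.8923.

0.8923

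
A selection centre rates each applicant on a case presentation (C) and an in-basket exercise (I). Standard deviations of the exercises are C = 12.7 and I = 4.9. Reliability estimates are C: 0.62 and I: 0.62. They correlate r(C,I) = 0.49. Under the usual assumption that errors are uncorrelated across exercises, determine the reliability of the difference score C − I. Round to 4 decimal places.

0.4336

Var(C−I) = 12.7² + 4.9² − 2·12.7·4.9·0.49 = 185.3 − 60.9854 = 124.315.
Because errors are independent across components, Cov(Tᵢ,Tⱼ) = Cov(Xᵢ,Xⱼ); the off-diagonal part of the true-score variance is the same as above.
True-score variance = [12.7²·0.62 + 4.9²·0.62] − 60.9854 = 114.886 − 60.9854 = 53.9006.
Reliability = 53.9006 / 124.315 = 0.4336.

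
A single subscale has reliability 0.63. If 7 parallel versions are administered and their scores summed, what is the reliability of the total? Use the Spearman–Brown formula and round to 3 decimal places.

0.923

ρ_k = kρ / (1 + (k−1)ρ) = 7·0.63 / (1 + 6·0.63) = 4.410 / 4.780 = 0.923.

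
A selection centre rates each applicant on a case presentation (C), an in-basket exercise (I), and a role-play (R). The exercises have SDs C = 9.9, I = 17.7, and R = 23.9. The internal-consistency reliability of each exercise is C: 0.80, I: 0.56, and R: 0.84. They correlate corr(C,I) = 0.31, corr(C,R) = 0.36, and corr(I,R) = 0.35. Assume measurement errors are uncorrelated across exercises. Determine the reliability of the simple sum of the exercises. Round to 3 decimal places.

Var(C+I+R) = 9.9² + 17.7² + 23.9² + 2·[9.9·17.7·0.31 + 9.9·23.9·0.36 + 17.7·23.9·0.35] = 982.51 + 575.123 = 1557.63.
With uncorrelated errors the cross-covariances are all true-score covariance, so they carry over unchanged; only the diagonal terms shrink to ρᵢσᵢ².
True-score variance = [9.9²·0.80 + 17.7²·0.56 + 23.9²·0.84] + 575.123 = 733.667 + 575.123 = 1308.79.
Reliability = 1308.79 / 1557.63 = 0.840.

0.840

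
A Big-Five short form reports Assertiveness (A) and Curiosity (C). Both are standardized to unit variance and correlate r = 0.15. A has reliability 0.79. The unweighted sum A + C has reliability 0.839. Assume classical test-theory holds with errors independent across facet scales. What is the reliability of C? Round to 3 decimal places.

0.840

Var(A+C) = 2 + 2·0.15 = 2.300.
True-score variance = ρ_A + ρ_C + 2·0.15, so 0.839 = (0.79 + ρ_C + 0.30) / 2.300.
ρ_C = 0.839·2.300 − 0.79 − 0.30 = 0.840.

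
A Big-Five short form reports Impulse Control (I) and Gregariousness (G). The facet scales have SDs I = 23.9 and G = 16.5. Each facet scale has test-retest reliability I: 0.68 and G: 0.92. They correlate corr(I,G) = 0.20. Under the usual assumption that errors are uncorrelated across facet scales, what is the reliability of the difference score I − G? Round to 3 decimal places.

0.702

Var(I−G) = 23.9² + 16.5² − 2·23.9·16.5·0.20 = 843.46 − 157.74 = 685.72.
With uncorrelated errors the cross-covariances are all true-score covariance, so they carry over unchanged; only the diagonal terms shrink to ρᵢσᵢ².
True-score variance = [23.9²·0.68 + 16.5²·0.92] − 157.74 = 638.893 − 157.74 = 481.153.
Reliability = 481.153 / 685.72 = 0.702.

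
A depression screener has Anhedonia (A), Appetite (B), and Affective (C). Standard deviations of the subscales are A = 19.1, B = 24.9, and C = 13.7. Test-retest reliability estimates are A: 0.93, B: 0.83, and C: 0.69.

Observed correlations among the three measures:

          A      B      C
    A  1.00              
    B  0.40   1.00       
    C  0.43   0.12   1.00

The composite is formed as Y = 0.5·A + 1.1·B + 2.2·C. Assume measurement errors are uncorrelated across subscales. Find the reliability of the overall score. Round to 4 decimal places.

Var(Y) = 0.5²·19.1² + 1.1²·24.9² + 2.2²·13.7² + 2·[0.55·19.1·24.9·0.40 + 1.1·19.1·13.7·0.43 + 2.42·24.9·13.7·0.12] = 1749.83 + 654.928 = 2404.76.
Because errors are independent across components, Cov(Tᵢ,Tⱼ) = Cov(Xᵢ,Xⱼ); the off-diagonal part of the true-score variance is the same as above.
True-score variance = [0.5²·19.1²·0.93 + 1.1²·24.9²·0.83 + 2.2²·13.7²·0.69] + 654.928 = 1334.3 + 654.928 = 1989.23.
Reliability = 1989.23 / 2404.76 = 0.8272.

0.8272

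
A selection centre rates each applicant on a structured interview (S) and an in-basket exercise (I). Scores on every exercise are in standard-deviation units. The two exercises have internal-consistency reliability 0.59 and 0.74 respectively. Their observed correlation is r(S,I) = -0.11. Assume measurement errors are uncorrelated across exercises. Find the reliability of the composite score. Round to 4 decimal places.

0.6236

Var(S+I) = 2 + 2·[(-0.11)] = 2 − 0.22 = 1.78.
With uncorrelated errors the cross-covariances are all true-score covariance, so they carry over unchanged; only the diagonal terms shrink to ρᵢσᵢ².
True-score variance = [0.59 + 0.74] − 0.22 = 1.33 − 0.22 = 1.11.
Reliability = 1.11 / 1.78 = 0.6236.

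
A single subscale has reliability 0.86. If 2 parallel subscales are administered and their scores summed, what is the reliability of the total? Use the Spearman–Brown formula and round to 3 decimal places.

ρ_k = kρ / (1 + (k−1)ρ) = 2·0.86 / (1 + 1·0.86) = 1.720 / 1.860 = 0.925.

0.925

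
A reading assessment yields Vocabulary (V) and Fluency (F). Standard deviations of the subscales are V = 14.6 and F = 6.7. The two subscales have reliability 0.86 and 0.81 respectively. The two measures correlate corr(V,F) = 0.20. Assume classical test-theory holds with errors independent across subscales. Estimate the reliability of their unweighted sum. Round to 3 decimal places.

0.871

Var(V+F) = 14.6² + 6.7² + 2·[14.6·6.7·0.20] = 258.05 + 39.128 = 297.178.
With uncorrelated errors the cross-covariances are all true-score covariance, so they carry over unchanged; only the diagonal terms shrink to ρᵢσᵢ².
True-score variance = [14.6²·0.86 + 6.7²·0.81] + 39.128 = 219.678 + 39.128 = 258.806.
Reliability = 258.806 / 297.178 = 0.871.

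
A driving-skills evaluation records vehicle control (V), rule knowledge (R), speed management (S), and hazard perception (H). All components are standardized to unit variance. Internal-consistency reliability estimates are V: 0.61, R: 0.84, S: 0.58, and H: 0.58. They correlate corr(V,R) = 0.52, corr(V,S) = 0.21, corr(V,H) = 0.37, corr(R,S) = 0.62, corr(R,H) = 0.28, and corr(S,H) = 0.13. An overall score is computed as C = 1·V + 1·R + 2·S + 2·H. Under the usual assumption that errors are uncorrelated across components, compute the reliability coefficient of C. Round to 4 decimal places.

0.7828

Var(C) = 1 + 1 + 2² + 2² + 2·[0.52 + 2·0.21 + 2·0.37 + 2·0.62 + 2·0.28 + 4·0.13] = 10 + 8 = 18.
Under uncorrelated errors the observed covariances equal the true-score covariances, so only the own-variance terms attenuate.
True-score variance = [0.61 + 0.84 + 2²·0.58 + 2²·0.58] + 8 = 6.09 + 8 = 14.09.
Reliability = 14.09 / 18 = 0.7828.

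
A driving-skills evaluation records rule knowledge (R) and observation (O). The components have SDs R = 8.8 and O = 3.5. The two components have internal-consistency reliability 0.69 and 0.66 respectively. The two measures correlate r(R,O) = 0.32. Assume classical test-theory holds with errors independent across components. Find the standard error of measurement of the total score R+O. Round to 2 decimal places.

5.31

Var(total) = 89.69 + 19.712 = 109.402.
True-score variance = 61.5186 + 19.712 = 81.2306, so reliability = 0.7425.
Error variance = 109.402 − 81.2306 = 28.1714; SEM = √28.1714 = 5.31.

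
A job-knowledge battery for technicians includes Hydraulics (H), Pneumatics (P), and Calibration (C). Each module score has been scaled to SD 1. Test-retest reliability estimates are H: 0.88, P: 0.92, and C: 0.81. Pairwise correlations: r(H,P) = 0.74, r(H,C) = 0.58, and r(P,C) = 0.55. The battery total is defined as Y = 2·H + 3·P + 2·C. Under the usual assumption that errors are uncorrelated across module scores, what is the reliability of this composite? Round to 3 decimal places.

0.947

Var(Y) = 2² + 3² + 2² + 2·[6·0.74 + 4·0.58 + 6·0.55] = 17 + 20.12 = 37.12.
Under uncorrelated errors the observed covariances equal the true-score covariances, so only the own-variance terms attenuate.
True-score variance = [2²·0.88 + 3²·0.92 + 2²·0.81] + 20.12 = 15.04 + 20.12 = 35.16.
Reliability = 35.16 / 37.12 = 0.947.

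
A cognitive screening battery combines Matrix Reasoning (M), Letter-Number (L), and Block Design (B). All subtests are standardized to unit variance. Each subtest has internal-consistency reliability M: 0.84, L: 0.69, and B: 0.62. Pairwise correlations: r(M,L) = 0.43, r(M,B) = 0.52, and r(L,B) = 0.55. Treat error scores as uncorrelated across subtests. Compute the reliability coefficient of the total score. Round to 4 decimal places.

Var(M+L+B) = 3 + 2·[0.43 + 0.52 + 0.55] = 3 + 3 = 6.
With uncorrelated errors the cross-covariances are all true-score covariance, so they carry over unchanged; only the diagonal terms shrink to ρᵢσᵢ².
True-score variance = [0.84 + 0.69 + 0.62] + 3 = 2.15 + 3 = 5.15.
Reliability = 5.15 / 6 = 0.8583.

0.8583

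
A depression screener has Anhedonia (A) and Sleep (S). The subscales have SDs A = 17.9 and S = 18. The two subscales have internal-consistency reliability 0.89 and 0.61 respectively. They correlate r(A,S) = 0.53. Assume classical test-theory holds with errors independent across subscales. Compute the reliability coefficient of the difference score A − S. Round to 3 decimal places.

Var(A−S) = 17.9² + 18² − 2·17.9·18·0.53 = 644.41 − 341.532 = 302.878.
Because errors are independent across components, Cov(Tᵢ,Tⱼ) = Cov(Xᵢ,Xⱼ); the off-diagonal part of the true-score variance is the same as above.
True-score variance = [17.9²·0.89 + 18²·0.61] − 341.532 = 482.805 − 341.532 = 141.273.
Reliability = 141.273 / 302.878 = 0.466.

0.466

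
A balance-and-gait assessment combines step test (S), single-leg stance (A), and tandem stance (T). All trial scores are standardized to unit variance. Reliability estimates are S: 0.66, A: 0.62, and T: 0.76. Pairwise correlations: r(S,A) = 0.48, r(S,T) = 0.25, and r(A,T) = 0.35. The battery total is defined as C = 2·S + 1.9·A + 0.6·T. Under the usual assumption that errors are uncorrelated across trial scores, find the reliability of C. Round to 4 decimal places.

0.7835

Var(C) = 2² + 1.9² + 0.6² + 2·[3.8·0.48 + 1.2·0.25 + 1.14·0.35] = 7.97 + 5.046 = 13.016.
Under uncorrelated errors the observed covariances equal the true-score covariances, so only the own-variance terms attenuate.
True-score variance = [2²·0.66 + 1.9²·0.62 + 0.6²·0.76] + 5.046 = 5.1518 + 5.046 = 10.1978.
Reliability = 10.1978 / 13.016 = 0.7835.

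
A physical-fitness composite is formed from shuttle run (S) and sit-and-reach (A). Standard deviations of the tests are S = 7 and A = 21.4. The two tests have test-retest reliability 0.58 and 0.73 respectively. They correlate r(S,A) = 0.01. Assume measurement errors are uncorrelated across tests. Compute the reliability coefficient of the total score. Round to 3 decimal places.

0.717

Var(S+A) = 7² + 21.4² + 2·[7·21.4·0.01] = 506.96 + 2.996 = 509.956.
Under uncorrelated errors the observed covariances equal the true-score covariances, so only the own-variance terms attenuate.
True-score variance = [7²·0.58 + 21.4²·0.73] + 2.996 = 362.731 + 2.996 = 365.727.
Reliability = 365.727 / 509.956 = 0.717.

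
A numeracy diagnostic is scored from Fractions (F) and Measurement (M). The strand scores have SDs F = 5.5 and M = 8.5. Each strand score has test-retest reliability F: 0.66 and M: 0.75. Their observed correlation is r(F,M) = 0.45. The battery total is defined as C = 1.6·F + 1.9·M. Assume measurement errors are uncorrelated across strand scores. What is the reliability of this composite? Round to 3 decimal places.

0.804

Var(C) = 1.6²·5.5² + 1.9²·8.5² + 2·[3.04·5.5·8.5·0.45] = 338.262 + 127.908 = 466.171.
With uncorrelated errors the cross-covariances are all true-score covariance, so they carry over unchanged; only the diagonal terms shrink to ρᵢσᵢ².
True-score variance = [1.6²·5.5²·0.66 + 1.9²·8.5²·0.75] + 127.908 = 246.727 + 127.908 = 374.635.
Reliability = 374.635 / 466.171 = 0.804.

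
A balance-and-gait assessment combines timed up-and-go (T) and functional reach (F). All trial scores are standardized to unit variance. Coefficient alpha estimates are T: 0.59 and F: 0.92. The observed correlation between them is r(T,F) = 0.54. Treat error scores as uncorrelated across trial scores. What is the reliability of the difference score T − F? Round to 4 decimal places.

0.4674

Var(T−F) = 1 + 1 − 2·0.54 = 2 − 1.08 = 0.92.
Under uncorrelated errors the observed covariances equal the true-score covariances, so only the own-variance terms attenuate.
True-score variance = [0.59 + 0.92] − 1.08 = 1.51 − 1.08 = 0.43.
Reliability = 0.43 / 0.92 = 0.4674.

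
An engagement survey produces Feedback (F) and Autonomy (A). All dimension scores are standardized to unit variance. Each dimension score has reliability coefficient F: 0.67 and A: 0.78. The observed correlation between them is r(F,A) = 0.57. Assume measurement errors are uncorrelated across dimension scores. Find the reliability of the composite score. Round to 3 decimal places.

Var(F+A) = 2 + 2·[0.57] = 2 + 1.14 = 3.14.
Because errors are independent across components, Cov(Tᵢ,Tⱼ) = Cov(Xᵢ,Xⱼ); the off-diagonal part of the true-score variance is the same as above.
True-score variance = [0.67 + 0.78] + 1.14 = 1.45 + 1.14 = 2.59.
Reliability = 2.59 / 3.14 = 0.825.

0.825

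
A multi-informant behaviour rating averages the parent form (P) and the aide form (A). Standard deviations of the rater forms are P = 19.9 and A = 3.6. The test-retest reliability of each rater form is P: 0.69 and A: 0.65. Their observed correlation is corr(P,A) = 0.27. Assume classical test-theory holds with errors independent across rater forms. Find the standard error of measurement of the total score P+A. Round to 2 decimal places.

11.28

Var(total) = 408.97 + 38.6856 = 447.656.
True-score variance = 281.671 + 38.6856 = 320.356, so reliability = 0.7156.
Error variance = 447.656 − 320.356 = 127.299; SEM = √127.299 = 11.28.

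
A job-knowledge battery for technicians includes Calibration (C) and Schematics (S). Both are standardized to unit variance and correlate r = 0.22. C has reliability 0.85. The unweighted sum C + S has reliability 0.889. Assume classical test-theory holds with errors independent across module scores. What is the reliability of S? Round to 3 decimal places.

Var(C+S) = 2 + 2·0.22 = 2.440.
True-score variance = ρ_C + ρ_S + 2·0.22, so 0.889 = (0.85 + ρ_S + 0.44) / 2.440.
ρ_S = 0.889·2.440 − 0.85 − 0.44 = 0.879.

0.879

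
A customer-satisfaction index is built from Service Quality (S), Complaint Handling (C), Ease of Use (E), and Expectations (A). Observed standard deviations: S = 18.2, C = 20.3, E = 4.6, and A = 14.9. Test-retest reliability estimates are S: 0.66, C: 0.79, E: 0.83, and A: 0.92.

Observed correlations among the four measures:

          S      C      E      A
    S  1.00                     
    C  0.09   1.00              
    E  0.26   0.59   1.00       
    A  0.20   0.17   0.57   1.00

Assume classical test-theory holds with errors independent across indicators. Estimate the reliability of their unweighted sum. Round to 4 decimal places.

Var(S+C+E+A) = 18.2² + 20.3² + 4.6² + 14.9² + 2·[18.2·20.3·0.09 + 18.2·4.6·0.26 + 18.2·14.9·0.20 + 20.3·4.6·0.59 + 20.3·14.9·0.17 + 4.6·14.9·0.57] = 986.5 + 509.673 = 1496.17.
Because errors are independent across components, Cov(Tᵢ,Tⱼ) = Cov(Xᵢ,Xⱼ); the off-diagonal part of the true-score variance is the same as above.
True-score variance = [18.2²·0.66 + 20.3²·0.79 + 4.6²·0.83 + 14.9²·0.92] + 509.673 = 765.981 + 509.673 = 1275.65.
Reliability = 1275.65 / 1496.17 = 0.8526.

0.8526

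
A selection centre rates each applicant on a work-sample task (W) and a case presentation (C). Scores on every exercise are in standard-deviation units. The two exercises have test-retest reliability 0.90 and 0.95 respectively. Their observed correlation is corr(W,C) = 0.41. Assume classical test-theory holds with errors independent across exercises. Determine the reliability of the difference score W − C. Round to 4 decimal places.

Var(W−C) = 1 + 1 − 2·0.41 = 2 − 0.82 = 1.18.
With uncorrelated errors the cross-covariances are all true-score covariance, so they carry over unchanged; only the diagonal terms shrink to ρᵢσᵢ².
True-score variance = [0.90 + 0.95] − 0.82 = 1.85 − 0.82 = 1.03.
Reliability = 1.03 / 1.18 = 0.8729.

0.8729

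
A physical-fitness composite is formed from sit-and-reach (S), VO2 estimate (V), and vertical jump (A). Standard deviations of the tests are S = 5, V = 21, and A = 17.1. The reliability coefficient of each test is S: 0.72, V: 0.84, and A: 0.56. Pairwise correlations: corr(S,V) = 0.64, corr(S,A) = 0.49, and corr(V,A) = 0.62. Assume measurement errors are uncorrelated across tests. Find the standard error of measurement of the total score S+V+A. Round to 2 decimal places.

Var(total) = 758.41 + 663.474 = 1421.88.
True-score variance = 552.19 + 663.474 = 1215.66, so reliability = 0.8550.
Error variance = 1421.88 − 1215.66 = 206.22; SEM = √206.22 = 14.36.

14.36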